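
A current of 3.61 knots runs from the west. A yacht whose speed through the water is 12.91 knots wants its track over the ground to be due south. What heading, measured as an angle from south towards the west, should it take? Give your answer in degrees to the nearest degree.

The current pushes perpendicular to the desired track; the heading must have a component into the current equal to 3.61 knots: 12.91 sin θ = 3.61.
sin θ = 0.2796, so θ = 16.238°.

16°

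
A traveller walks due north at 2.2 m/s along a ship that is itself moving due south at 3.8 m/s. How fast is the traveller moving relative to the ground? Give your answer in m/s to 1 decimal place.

Taking east as x and north as y: ship velocity = (0.000, -3.800) m/s; traveller velocity relative to ship = (0.000, 2.200) m/s.
Velocity relative to ground = (0.000, -3.800) + (0.000, 2.200) = (0.000, -1.600) m/s.
Speed = |(0.000, -1.600)| = 1.600 m/s.

1.6 m/s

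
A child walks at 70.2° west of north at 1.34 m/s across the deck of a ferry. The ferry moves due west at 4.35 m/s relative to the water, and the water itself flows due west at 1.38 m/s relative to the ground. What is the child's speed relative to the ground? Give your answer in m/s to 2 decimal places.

7.01 m/s

In east/north components (m/s): child relative to ferry = (-1.261, 0.454); ferry relative to water = (-4.350, 0.000); water relative to ground = (-1.380, 0.000).
Sum = (-6.991, 0.454) m/s.
Speed = |(-6.991, 0.454)| = 7.006 m/s.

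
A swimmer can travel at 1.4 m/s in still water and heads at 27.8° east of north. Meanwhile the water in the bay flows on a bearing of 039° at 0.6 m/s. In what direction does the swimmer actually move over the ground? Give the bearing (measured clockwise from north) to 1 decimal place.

031.2°

Taking east as x and north as y: velocity relative to the water = (0.653, 1.238) m/s; the water relative to ground = (0.378, 0.466) m/s.
Velocity relative to ground = (0.653, 1.238) + (0.378, 0.466) = (1.031, 1.705) m/s.
Bearing = atan2(1.03, 1.70) = 31.15° clockwise from north.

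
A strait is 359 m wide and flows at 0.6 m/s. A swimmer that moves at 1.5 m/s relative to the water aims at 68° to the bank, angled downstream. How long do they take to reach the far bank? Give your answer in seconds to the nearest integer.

The component of the swimmer's velocity perpendicular to the bank is 1.5 × sin 68° = 1.391 m/s.
The current is parallel to the bank, so it does not affect the crossing time.
Time = 359 / 1.391 = 258.129 s.

258 s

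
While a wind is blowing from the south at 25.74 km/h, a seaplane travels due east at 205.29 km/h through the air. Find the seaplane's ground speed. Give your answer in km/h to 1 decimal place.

206.9 km/h

Taking east as x and north as y: velocity relative to the air = (205.290, 0.000) km/h; the air relative to ground = (0.000, 25.740) km/h.
Velocity relative to ground = (205.290, 0.000) + (0.000, 25.740) = (205.290, 25.740) km/h.
Speed = |(205.290, 25.740)| = 206.897 km/h.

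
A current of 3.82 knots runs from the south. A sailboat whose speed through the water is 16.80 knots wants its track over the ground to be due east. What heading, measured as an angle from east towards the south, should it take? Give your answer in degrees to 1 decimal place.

13.1°

The current pushes perpendicular to the desired track; the heading must have a component into the current equal to 3.82 knots: 16.80 sin θ = 3.82.
sin θ = 0.2274, so θ = 13.143°.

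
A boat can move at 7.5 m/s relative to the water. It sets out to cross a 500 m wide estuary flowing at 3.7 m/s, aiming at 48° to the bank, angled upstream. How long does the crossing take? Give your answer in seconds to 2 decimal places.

89.71 s

The component of the boat's velocity perpendicular to the bank is 7.5 × sin 48° = 5.574 m/s.
The current is parallel to the bank, so it does not affect the crossing time.
Time = 500 / 5.574 = 89.709 s.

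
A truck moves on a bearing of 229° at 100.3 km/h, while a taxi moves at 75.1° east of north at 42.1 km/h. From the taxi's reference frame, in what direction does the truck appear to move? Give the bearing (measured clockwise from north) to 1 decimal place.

236.6°

Taking east as x and north as y: truck velocity = (-75.697, -65.803) km/h; taxi velocity = (40.684, 10.825) km/h.
Velocity of truck relative to taxi = (-75.697, -65.803) − (40.684, 10.825) = (-116.382, -76.628) km/h.
Bearing = atan2(-116.38, -76.63) = 236.64° clockwise from north.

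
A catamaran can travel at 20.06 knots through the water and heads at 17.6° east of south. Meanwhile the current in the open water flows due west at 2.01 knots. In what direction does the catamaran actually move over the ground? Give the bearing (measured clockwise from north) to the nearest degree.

168°

Taking east as x and north as y: velocity relative to the water = (6.066, -19.121) knots; the water relative to ground = (-2.010, 0.000) knots.
Velocity relative to ground = (6.066, -19.121) + (-2.010, 0.000) = (4.056, -19.121) knots.
Bearing = atan2(4.06, -19.12) = 168.03° clockwise from north.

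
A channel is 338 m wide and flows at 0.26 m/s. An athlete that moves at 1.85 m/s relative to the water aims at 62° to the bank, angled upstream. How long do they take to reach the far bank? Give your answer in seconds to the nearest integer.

207 s

The component of the athlete's velocity perpendicular to the bank is 1.85 × sin 62° = 1.633 m/s.
Only the cross-stream component determines the crossing time; the current contributes nothing perpendicular to the bank.
Time = 338 / 1.633 = 206.924 s.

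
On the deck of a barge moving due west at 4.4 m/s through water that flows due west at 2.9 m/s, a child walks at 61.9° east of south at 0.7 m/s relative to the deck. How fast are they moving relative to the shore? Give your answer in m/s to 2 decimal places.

In east/north components (m/s): child relative to barge = (0.617, -0.330); barge relative to water = (-4.400, 0.000); water relative to ground = (-2.900, 0.000).
Sum = (-6.683, -0.330) m/s.
Speed = |(-6.683, -0.330)| = 6.691 m/s.

6.69 m/s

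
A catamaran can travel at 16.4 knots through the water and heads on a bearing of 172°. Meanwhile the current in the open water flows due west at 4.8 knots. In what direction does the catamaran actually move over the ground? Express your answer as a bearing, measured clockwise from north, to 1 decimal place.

Taking east as x and north as y: velocity relative to the water = (2.282, -16.240) knots; the water relative to ground = (-4.800, 0.000) knots.
Velocity relative to ground = (2.282, -16.240) + (-4.800, 0.000) = (-2.518, -16.240) knots.
Bearing = atan2(-2.52, -16.24) = 188.81° clockwise from north.

188.8°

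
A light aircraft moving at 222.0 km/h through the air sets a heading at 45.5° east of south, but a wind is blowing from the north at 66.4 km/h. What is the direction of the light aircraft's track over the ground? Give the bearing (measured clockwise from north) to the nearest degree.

Taking east as x and north as y: velocity relative to the air = (158.342, -155.602) km/h; the air relative to ground = (0.000, -66.400) km/h.
Velocity relative to ground = (158.342, -155.602) + (0.000, -66.400) = (158.342, -222.002) km/h.
Bearing = atan2(158.34, -222.00) = 144.50° clockwise from north.

145°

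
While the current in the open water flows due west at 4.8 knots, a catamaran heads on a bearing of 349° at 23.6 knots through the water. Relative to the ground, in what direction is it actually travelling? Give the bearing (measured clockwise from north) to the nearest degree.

338°

Taking east as x and north as y: velocity relative to the water = (-4.503, 23.166) knots; the water relative to ground = (-4.800, 0.000) knots.
Velocity relative to ground = (-4.503, 23.166) + (-4.800, 0.000) = (-9.303, 23.166) knots.
Bearing = atan2(-9.30, 23.17) = 338.12° clockwise from north.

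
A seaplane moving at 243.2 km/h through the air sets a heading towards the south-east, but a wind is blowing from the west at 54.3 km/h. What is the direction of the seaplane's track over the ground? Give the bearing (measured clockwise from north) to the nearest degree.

Taking east as x and north as y: velocity relative to the air = (171.968, -171.968) km/h; the air relative to ground = (54.300, 0.000) km/h.
Velocity relative to ground = (171.968, -171.968) + (54.300, 0.000) = (226.268, -171.968) km/h.
Bearing = atan2(226.27, -171.97) = 127.24° clockwise from north.

127°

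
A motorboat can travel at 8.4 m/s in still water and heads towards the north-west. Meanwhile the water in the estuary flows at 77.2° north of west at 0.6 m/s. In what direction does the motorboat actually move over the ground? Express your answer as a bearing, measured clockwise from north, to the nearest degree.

Taking east as x and north as y: velocity relative to the water = (-5.940, 5.940) m/s; the water relative to ground = (-0.133, 0.585) m/s.
Velocity relative to ground = (-5.940, 5.940) + (-0.133, 0.585) = (-6.073, 6.525) m/s.
Bearing = atan2(-6.07, 6.52) = 317.06° clockwise from north.

317°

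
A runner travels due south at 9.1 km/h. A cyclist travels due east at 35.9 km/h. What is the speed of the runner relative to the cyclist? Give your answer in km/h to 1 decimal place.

Taking east as x and north as y: runner velocity = (0.000, -9.100) km/h; cyclist velocity = (35.900, 0.000) km/h.
Velocity of runner relative to cyclist = (0.000, -9.100) − (35.900, 0.000) = (-35.900, -9.100) km/h.
Magnitude = |(-35.900, -9.100)| = 37.035 km/h.

37.0 km/h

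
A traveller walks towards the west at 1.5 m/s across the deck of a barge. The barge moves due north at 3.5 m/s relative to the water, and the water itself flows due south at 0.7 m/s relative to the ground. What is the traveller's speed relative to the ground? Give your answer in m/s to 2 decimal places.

3.18 m/s

In east/north components (m/s): traveller relative to barge = (-1.500, 0.000); barge relative to water = (0.000, 3.500); water relative to ground = (0.000, -0.700).
Sum = (-1.500, 2.800) m/s.
Speed = |(-1.500, 2.800)| = 3.176 m/s.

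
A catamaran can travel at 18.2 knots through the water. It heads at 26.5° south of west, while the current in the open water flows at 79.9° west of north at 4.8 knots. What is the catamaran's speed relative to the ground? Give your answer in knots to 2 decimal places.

22.24 knots

Taking east as x and north as y: velocity relative to the water = (-16.288, -8.121) knots; the water relative to ground = (-4.726, 0.842) knots.
Velocity relative to ground = (-16.288, -8.121) + (-4.726, 0.842) = (-21.013, -7.279) knots.
Speed = |(-21.013, -7.279)| = 22.238 knots.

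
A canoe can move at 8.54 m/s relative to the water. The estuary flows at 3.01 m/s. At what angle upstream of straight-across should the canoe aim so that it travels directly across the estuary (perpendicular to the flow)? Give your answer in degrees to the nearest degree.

21°

To cancel the current, the upstream component of the canoe's velocity must equal the flow: 8.54 sin θ = 3.01.
sin θ = 3.01 / 8.54 = 0.3525.
θ = arcsin(0.3525) = 20.638°.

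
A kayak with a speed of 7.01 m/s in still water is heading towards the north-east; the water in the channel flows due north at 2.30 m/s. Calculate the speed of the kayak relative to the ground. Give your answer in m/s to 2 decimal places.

Taking east as x and north as y: velocity relative to the water = (4.957, 4.957) m/s; the water relative to ground = (0.000, 2.300) m/s.
Velocity relative to ground = (4.957, 4.957) + (0.000, 2.300) = (4.957, 7.257) m/s.
Speed = |(4.957, 7.257)| = 8.788 m/s.

8.79 m/s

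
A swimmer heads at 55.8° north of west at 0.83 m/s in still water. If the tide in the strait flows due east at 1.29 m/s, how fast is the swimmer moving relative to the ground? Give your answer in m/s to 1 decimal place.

Taking east as x and north as y: velocity relative to the water = (-0.467, 0.686) m/s; the water relative to ground = (1.290, 0.000) m/s.
Velocity relative to ground = (-0.467, 0.686) + (1.290, 0.000) = (0.823, 0.686) m/s.
Speed = |(0.823, 0.686)| = 1.072 m/s.

1.1 m/s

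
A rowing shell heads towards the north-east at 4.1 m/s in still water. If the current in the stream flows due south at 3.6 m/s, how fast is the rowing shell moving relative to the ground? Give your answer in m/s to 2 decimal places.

2.98 m/s

Taking east as x and north as y: velocity relative to the water = (2.899, 2.899) m/s; the water relative to ground = (0.000, -3.600) m/s.
Velocity relative to ground = (2.899, 2.899) + (0.000, -3.600) = (2.899, -0.701) m/s.
Speed = |(2.899, -0.701)| = 2.983 m/s.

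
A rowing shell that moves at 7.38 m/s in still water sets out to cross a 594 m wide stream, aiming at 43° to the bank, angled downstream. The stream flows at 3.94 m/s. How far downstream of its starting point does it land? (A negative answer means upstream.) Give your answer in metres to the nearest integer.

Perpendicular speed = 5.033 m/s; crossing time = 594 / 5.033 = 118.018 s.
Net downstream speed = 9.337 m/s.
Drift = 9.337 × 118.018 = 1101.976 m (downstream).

1102 m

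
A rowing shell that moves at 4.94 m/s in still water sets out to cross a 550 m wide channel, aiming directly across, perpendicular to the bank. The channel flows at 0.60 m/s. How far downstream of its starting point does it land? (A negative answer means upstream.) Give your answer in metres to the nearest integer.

67 m

Perpendicular speed = 4.940 m/s; crossing time = 550 / 4.940 = 111.336 s.
Net downstream speed = 0.600 m/s.
Drift = 0.600 × 111.336 = 66.802 m (downstream).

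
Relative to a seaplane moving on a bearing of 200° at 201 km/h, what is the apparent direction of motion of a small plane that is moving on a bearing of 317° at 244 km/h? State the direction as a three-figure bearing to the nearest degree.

Taking east as x and north as y: small plane velocity = (-166.408, 178.450) km/h; seaplane velocity = (-68.746, -188.878) km/h.
Velocity of small plane relative to seaplane = (-166.408, 178.450) − (-68.746, -188.878) = (-97.662, 367.329) km/h.
Bearing = atan2(-97.66, 367.33) = 345.11° clockwise from north.

345°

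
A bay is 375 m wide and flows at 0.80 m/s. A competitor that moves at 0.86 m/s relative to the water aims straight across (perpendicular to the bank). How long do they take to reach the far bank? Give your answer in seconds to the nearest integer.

436 s

The component of the competitor's velocity perpendicular to the bank is 0.86 m/s.
The flow acts along the bank and has no component across it.
Time = 375 / 0.860 = 436.047 s.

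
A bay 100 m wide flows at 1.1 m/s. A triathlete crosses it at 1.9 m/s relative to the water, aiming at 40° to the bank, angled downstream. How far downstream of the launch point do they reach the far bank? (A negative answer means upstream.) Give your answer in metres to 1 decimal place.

209.2 m

Perpendicular speed = 1.221 m/s; crossing time = 100 / 1.221 = 81.880 s.
Net downstream speed = 2.555 m/s.
Drift = 2.555 × 81.880 = 209.244 m (downstream).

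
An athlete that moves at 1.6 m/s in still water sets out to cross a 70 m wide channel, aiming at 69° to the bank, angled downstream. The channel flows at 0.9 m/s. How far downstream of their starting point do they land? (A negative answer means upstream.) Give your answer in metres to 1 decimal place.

69.0 m

Perpendicular speed = 1.494 m/s; crossing time = 70 / 1.494 = 46.863 s.
Net downstream speed = 1.473 m/s.
Drift = 1.473 × 46.863 = 69.047 m (downstream).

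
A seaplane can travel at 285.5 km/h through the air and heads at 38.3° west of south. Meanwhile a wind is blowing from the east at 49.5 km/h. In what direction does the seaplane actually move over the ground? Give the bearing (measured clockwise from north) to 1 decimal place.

Taking east as x and north as y: velocity relative to the air = (-176.947, -224.054) km/h; the air relative to ground = (-49.500, 0.000) km/h.
Velocity relative to ground = (-176.947, -224.054) + (-49.500, 0.000) = (-226.447, -224.054) km/h.
Bearing = atan2(-226.45, -224.05) = 225.30° clockwise from north.

225.3°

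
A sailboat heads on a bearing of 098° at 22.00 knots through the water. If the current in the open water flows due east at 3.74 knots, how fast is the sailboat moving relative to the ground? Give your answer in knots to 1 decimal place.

Taking east as x and north as y: velocity relative to the water = (21.786, -3.062) knots; the water relative to ground = (3.740, 0.000) knots.
Velocity relative to ground = (21.786, -3.062) + (3.740, 0.000) = (25.526, -3.062) knots.
Speed = |(25.526, -3.062)| = 25.709 knots.

25.7 knots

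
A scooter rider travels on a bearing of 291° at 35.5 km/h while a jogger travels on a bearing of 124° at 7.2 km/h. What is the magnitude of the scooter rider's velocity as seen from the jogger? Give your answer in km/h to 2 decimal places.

42.55 km/h

Taking east as x and north as y: scooter rider velocity = (-33.142, 12.722) km/h; jogger velocity = (5.969, -4.026) km/h.
Velocity of scooter rider relative to jogger = (-33.142, 12.722) − (5.969, -4.026) = (-39.111, 16.748) km/h.
Magnitude = |(-39.111, 16.748)| = 42.546 km/h.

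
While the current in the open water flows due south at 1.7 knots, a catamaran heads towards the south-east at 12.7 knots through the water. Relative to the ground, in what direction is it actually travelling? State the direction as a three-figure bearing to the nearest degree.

Taking east as x and north as y: velocity relative to the water = (8.980, -8.980) knots; the water relative to ground = (0.000, -1.700) knots.
Velocity relative to ground = (8.980, -8.980) + (0.000, -1.700) = (8.980, -10.680) knots.
Bearing = atan2(8.98, -10.68) = 139.94° clockwise from north.

140°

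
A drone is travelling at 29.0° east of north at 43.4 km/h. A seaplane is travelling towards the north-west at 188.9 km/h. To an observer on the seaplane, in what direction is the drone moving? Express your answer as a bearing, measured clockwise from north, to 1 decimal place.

121.7°

Taking east as x and north as y: drone velocity = (21.041, 37.958) km/h; seaplane velocity = (-133.572, 133.572) km/h.
Velocity of drone relative to seaplane = (21.041, 37.958) − (-133.572, 133.572) = (154.613, -95.614) km/h.
Bearing = atan2(154.61, -95.61) = 121.73° clockwise from north.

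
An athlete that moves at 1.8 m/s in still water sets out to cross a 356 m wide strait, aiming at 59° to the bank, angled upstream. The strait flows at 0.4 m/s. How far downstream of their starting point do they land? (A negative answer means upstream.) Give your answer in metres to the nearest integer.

Perpendicular speed = 1.543 m/s; crossing time = 356 / 1.543 = 230.734 s.
Net downstream speed = -0.527 m/s.
Drift = -0.527 × 230.734 = -121.613 m (upstream).

-122 m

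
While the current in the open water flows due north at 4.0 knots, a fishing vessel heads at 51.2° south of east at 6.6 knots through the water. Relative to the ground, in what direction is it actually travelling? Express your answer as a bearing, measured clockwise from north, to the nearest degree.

Taking east as x and north as y: velocity relative to the water = (4.136, -5.144) knots; the water relative to ground = (0.000, 4.000) knots.
Velocity relative to ground = (4.136, -5.144) + (0.000, 4.000) = (4.136, -1.144) knots.
Bearing = atan2(4.14, -1.14) = 105.46° clockwise from north.

105°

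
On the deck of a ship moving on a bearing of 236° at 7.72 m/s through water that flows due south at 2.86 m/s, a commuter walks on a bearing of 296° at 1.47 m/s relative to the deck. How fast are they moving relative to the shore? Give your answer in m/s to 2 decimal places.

10.11 m/s

In east/north components (m/s): commuter relative to ship = (-1.321, 0.644); ship relative to water = (-6.400, -4.317); water relative to ground = (0.000, -2.860).
Sum = (-7.721, -6.533) m/s.
Speed = |(-7.721, -6.533)| = 10.114 m/s.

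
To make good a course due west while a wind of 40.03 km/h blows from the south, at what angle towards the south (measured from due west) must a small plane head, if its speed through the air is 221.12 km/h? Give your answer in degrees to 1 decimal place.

10.4°

The wind pushes perpendicular to the desired track; the heading must have a component into the wind equal to 40.03 km/h: 221.12 sin θ = 40.03.
sin θ = 0.1810, so θ = 10.430°.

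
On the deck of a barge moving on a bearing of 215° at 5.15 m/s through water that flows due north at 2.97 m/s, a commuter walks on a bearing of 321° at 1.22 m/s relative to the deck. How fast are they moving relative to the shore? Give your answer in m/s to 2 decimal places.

3.73 m/s

In east/north components (m/s): commuter relative to barge = (-0.768, 0.948); barge relative to water = (-2.954, -4.219); water relative to ground = (0.000, 2.970).
Sum = (-3.722, -0.301) m/s.
Speed = |(-3.722, -0.301)| = 3.734 m/s.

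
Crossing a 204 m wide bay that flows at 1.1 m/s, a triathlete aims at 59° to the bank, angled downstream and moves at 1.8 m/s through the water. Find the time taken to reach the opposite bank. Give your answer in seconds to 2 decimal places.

The component of the triathlete's velocity perpendicular to the bank is 1.8 × sin 59° = 1.543 m/s.
Only the cross-stream component determines the crossing time; the current contributes nothing perpendicular to the bank.
Time = 204 / 1.543 = 132.218 s.

132.22 s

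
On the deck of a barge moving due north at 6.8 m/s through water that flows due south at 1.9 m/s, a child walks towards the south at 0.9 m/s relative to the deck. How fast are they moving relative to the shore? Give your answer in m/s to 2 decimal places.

4.00 m/s

In east/north components (m/s): child relative to barge = (0.000, -0.900); barge relative to water = (0.000, 6.800); water relative to ground = (0.000, -1.900).
Sum = (0.000, 4.000) m/s.
Speed = |(0.000, 4.000)| = 4.000 m/s.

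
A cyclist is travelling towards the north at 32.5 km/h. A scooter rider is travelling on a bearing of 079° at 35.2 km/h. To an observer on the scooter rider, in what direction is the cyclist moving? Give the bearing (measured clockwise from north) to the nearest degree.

Taking east as x and north as y: cyclist velocity = (0.000, 32.500) km/h; scooter rider velocity = (34.553, 6.716) km/h.
Velocity of cyclist relative to scooter rider = (0.000, 32.500) − (34.553, 6.716) = (-34.553, 25.784) km/h.
Bearing = atan2(-34.55, 25.78) = 306.73° clockwise from north.

307°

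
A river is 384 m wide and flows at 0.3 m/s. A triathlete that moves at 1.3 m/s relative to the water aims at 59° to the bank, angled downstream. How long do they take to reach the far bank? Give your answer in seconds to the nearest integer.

345 s

The component of the triathlete's velocity perpendicular to the bank is 1.3 × sin 59° = 1.114 m/s.
The current is parallel to the bank, so it does not affect the crossing time.
Time = 384 / 1.114 = 344.606 s.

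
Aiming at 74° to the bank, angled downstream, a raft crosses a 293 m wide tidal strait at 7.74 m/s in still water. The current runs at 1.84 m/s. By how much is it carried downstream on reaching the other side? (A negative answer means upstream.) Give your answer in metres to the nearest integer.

156 m

Perpendicular speed = 7.440 m/s; crossing time = 293 / 7.440 = 39.381 s.
Net downstream speed = 3.973 m/s.
Drift = 3.973 × 39.381 = 156.477 m (downstream).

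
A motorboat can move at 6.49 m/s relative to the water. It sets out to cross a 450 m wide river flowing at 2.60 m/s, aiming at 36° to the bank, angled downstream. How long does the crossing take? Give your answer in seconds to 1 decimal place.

118.0 s

The component of the motorboat's velocity perpendicular to the bank is 6.49 × sin 36° = 3.815 m/s.
The current is parallel to the bank, so it does not affect the crossing time.
Time = 450 / 3.815 = 117.964 s.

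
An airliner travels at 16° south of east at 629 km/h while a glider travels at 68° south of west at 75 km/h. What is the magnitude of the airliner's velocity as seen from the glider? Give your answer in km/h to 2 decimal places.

641.19 km/h

Taking east as x and north as y: airliner velocity = (604.634, -173.376) km/h; glider velocity = (-28.095, -69.539) km/h.
Velocity of airliner relative to glider = (604.634, -173.376) − (-28.095, -69.539) = (632.729, -103.837) km/h.
Magnitude = |(632.729, -103.837)| = 641.193 km/h.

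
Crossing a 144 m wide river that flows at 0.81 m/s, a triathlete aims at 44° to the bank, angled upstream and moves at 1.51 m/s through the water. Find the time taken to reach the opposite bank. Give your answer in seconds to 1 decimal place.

The component of the triathlete's velocity perpendicular to the bank is 1.51 × sin 44° = 1.049 m/s.
The flow acts along the bank and has no component across it.
Time = 144 / 1.049 = 137.282 s.

137.3 s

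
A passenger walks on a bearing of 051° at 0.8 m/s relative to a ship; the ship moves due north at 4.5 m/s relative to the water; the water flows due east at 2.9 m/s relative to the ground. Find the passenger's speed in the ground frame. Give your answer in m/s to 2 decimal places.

In east/north components (m/s): passenger relative to ship = (0.622, 0.503); ship relative to water = (0.000, 4.500); water relative to ground = (2.900, 0.000).
Sum = (3.522, 5.003) m/s.
Speed = |(3.522, 5.003)| = 6.119 m/s.

6.12 m/s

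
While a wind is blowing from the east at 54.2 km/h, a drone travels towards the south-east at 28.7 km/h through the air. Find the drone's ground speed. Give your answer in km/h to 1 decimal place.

39.5 km/h

Taking east as x and north as y: velocity relative to the air = (20.294, -20.294) km/h; the air relative to ground = (-54.200, 0.000) km/h.
Velocity relative to ground = (20.294, -20.294) + (-54.200, 0.000) = (-33.906, -20.294) km/h.
Speed = |(-33.906, -20.294)| = 39.515 km/h.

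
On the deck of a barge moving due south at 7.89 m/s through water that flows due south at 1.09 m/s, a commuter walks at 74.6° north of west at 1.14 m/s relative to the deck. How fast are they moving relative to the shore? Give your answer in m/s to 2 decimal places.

7.89 m/s

In east/north components (m/s): commuter relative to barge = (-0.303, 1.099); barge relative to water = (0.000, -7.890); water relative to ground = (0.000, -1.090).
Sum = (-0.303, -7.881) m/s.
Speed = |(-0.303, -7.881)| = 7.887 m/s.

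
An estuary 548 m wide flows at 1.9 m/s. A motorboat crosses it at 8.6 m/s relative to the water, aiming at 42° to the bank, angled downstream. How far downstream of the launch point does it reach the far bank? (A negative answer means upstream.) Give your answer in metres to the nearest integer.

Perpendicular speed = 5.755 m/s; crossing time = 548 / 5.755 = 95.229 s.
Net downstream speed = 8.291 m/s.
Drift = 8.291 × 95.229 = 789.552 m (downstream).

790 m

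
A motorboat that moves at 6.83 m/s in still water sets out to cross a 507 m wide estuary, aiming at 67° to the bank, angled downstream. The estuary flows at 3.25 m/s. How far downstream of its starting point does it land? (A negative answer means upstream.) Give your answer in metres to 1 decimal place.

Perpendicular speed = 6.287 m/s; crossing time = 507 / 6.287 = 80.642 s.
Net downstream speed = 5.919 m/s.
Drift = 5.919 × 80.642 = 477.295 m (downstream).

477.3 m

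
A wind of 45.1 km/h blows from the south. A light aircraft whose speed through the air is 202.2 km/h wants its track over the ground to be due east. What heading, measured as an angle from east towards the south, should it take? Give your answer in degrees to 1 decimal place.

The wind pushes perpendicular to the desired track; the heading must have a component into the wind equal to 45.1 km/h: 202.2 sin θ = 45.1.
sin θ = 0.2230, so θ = 12.888°.

12.9°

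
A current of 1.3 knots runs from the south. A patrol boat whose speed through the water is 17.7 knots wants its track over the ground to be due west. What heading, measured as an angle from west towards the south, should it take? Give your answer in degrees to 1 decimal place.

4.2°

The current pushes perpendicular to the desired track; the heading must have a component into the current equal to 1.3 knots: 17.7 sin θ = 1.3.
sin θ = 0.0734, so θ = 4.212°.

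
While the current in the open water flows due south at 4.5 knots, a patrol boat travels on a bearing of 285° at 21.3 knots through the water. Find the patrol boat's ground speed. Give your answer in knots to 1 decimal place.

Taking east as x and north as y: velocity relative to the water = (-20.574, 5.513) knots; the water relative to ground = (0.000, -4.500) knots.
Velocity relative to ground = (-20.574, 5.513) + (0.000, -4.500) = (-20.574, 1.013) knots.
Speed = |(-20.574, 1.013)| = 20.599 knots.

20.6 knots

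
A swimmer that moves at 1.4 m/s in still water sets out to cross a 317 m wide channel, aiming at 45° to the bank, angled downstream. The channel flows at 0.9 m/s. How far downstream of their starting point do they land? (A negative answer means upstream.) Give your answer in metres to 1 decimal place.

605.2 m

Perpendicular speed = 0.990 m/s; crossing time = 317 / 0.990 = 320.218 s.
Net downstream speed = 1.890 m/s.
Drift = 1.890 × 320.218 = 605.197 m (downstream).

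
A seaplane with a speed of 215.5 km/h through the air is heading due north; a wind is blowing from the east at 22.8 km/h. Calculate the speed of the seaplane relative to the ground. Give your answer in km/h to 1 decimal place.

Taking east as x and north as y: velocity relative to the air = (0.000, 215.500) km/h; the air relative to ground = (-22.800, 0.000) km/h.
Velocity relative to ground = (0.000, 215.500) + (-22.800, 0.000) = (-22.800, 215.500) km/h.
Speed = |(-22.800, 215.500)| = 216.703 km/h.

216.7 km/h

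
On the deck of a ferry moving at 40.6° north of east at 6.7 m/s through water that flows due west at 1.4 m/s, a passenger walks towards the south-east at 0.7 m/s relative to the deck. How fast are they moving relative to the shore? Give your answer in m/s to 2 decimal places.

5.69 m/s

In east/north components (m/s): passenger relative to ferry = (0.495, -0.495); ferry relative to water = (5.087, 4.360); water relative to ground = (-1.400, 0.000).
Sum = (4.182, 3.865) m/s.
Speed = |(4.182, 3.865)| = 5.695 m/s.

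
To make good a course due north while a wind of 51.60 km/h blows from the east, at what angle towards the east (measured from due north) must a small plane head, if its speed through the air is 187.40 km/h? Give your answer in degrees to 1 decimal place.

The wind pushes perpendicular to the desired track; the heading must have a component into the wind equal to 51.60 km/h: 187.40 sin θ = 51.60.
sin θ = 0.2753, so θ = 15.983°.

16.0°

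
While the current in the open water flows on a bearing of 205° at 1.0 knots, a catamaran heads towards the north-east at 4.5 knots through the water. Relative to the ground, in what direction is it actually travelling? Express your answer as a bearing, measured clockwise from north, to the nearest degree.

Taking east as x and north as y: velocity relative to the water = (3.182, 3.182) knots; the water relative to ground = (-0.423, -0.906) knots.
Velocity relative to ground = (3.182, 3.182) + (-0.423, -0.906) = (2.759, 2.276) knots.
Bearing = atan2(2.76, 2.28) = 50.49° clockwise from north.

050°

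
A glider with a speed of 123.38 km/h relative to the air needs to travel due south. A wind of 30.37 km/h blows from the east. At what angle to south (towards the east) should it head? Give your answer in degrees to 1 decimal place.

The wind pushes perpendicular to the desired track; the heading must have a component into the wind equal to 30.37 km/h: 123.38 sin θ = 30.37.
sin θ = 0.2462, so θ = 14.250°.

14.2°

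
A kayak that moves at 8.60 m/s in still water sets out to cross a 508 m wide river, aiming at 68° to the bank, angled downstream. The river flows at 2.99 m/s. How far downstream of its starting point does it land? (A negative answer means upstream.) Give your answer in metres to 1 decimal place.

395.7 m

Perpendicular speed = 7.974 m/s; crossing time = 508 / 7.974 = 63.709 s.
Net downstream speed = 6.212 m/s.
Drift = 6.212 × 63.709 = 395.735 m (downstream).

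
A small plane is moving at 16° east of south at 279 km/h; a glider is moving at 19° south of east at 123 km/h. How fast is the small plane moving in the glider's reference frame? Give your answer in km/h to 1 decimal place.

231.5 km/h

Taking east as x and north as y: small plane velocity = (76.903, -268.192) km/h; glider velocity = (116.299, -40.045) km/h.
Velocity of small plane relative to glider = (76.903, -268.192) − (116.299, -40.045) = (-39.396, -228.147) km/h.
Magnitude = |(-39.396, -228.147)| = 231.524 km/h.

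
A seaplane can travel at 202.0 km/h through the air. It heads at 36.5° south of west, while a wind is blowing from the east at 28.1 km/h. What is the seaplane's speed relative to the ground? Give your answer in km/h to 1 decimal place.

225.2 km/h

Taking east as x and north as y: velocity relative to the air = (-162.379, -120.154) km/h; the air relative to ground = (-28.100, 0.000) km/h.
Velocity relative to ground = (-162.379, -120.154) + (-28.100, 0.000) = (-190.479, -120.154) km/h.
Speed = |(-190.479, -120.154)| = 225.209 km/h.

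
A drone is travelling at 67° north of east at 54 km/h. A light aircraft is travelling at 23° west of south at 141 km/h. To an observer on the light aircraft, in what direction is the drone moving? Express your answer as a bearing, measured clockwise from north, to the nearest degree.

023°

Taking east as x and north as y: drone velocity = (21.099, 49.707) km/h; light aircraft velocity = (-55.093, -129.791) km/h.
Velocity of drone relative to light aircraft = (21.099, 49.707) − (-55.093, -129.791) = (76.193, 179.498) km/h.
Bearing = atan2(76.19, 179.50) = 23.00° clockwise from north.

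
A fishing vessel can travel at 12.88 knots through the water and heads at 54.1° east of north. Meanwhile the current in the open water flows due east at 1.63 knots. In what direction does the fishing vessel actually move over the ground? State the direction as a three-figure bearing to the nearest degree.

Taking east as x and north as y: velocity relative to the water = (10.433, 7.552) knots; the water relative to ground = (1.630, 0.000) knots.
Velocity relative to ground = (10.433, 7.552) + (1.630, 0.000) = (12.063, 7.552) knots.
Bearing = atan2(12.06, 7.55) = 57.95° clockwise from north.

058°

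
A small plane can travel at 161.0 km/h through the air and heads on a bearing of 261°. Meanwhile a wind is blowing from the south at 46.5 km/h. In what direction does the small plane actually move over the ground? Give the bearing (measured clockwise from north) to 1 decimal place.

Taking east as x and north as y: velocity relative to the air = (-159.018, -25.186) km/h; the air relative to ground = (0.000, 46.500) km/h.
Velocity relative to ground = (-159.018, -25.186) + (0.000, 46.500) = (-159.018, 21.314) km/h.
Bearing = atan2(-159.02, 21.31) = 277.63° clockwise from north.

277.6°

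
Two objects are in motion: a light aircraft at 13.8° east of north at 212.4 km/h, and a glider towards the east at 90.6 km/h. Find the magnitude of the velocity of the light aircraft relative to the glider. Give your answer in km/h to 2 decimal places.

210.10 km/h

Taking east as x and north as y: light aircraft velocity = (50.665, 206.269) km/h; glider velocity = (90.600, 0.000) km/h.
Velocity of light aircraft relative to glider = (50.665, 206.269) − (90.600, 0.000) = (-39.935, 206.269) km/h.
Magnitude = |(-39.935, 206.269)| = 210.099 km/h.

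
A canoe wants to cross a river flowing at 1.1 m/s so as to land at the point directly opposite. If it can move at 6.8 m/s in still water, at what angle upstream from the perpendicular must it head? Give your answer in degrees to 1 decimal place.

To cancel the current, the upstream component of the canoe's velocity must equal the flow: 6.8 sin θ = 1.1.
sin θ = 1.1 / 6.8 = 0.1618.
θ = arcsin(0.1618) = 9.309°.

9.3°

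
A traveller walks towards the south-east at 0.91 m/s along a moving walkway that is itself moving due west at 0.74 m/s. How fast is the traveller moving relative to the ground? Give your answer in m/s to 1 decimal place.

0.7 m/s

Taking east as x and north as y: moving walkway velocity = (-0.740, 0.000) m/s; traveller velocity relative to moving walkway = (0.643, -0.643) m/s.
Velocity relative to ground = (-0.740, 0.000) + (0.643, -0.643) = (-0.097, -0.643) m/s.
Speed = |(-0.097, -0.643)| = 0.651 m/s.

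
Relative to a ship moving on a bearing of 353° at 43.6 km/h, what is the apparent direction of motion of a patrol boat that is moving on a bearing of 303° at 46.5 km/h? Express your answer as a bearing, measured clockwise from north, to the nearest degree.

242°

Taking east as x and north as y: patrol boat velocity = (-38.998, 25.326) km/h; ship velocity = (-5.314, 43.275) km/h.
Velocity of patrol boat relative to ship = (-38.998, 25.326) − (-5.314, 43.275) = (-33.685, -17.949) km/h.
Bearing = atan2(-33.68, -17.95) = 241.95° clockwise from north.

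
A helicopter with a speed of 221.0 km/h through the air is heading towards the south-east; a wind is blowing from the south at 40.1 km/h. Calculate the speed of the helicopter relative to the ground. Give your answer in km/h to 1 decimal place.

194.7 km/h

Taking east as x and north as y: velocity relative to the air = (156.271, -156.271) km/h; the air relative to ground = (0.000, 40.100) km/h.
Velocity relative to ground = (156.271, -156.271) + (0.000, 40.100) = (156.271, -116.171) km/h.
Speed = |(156.271, -116.171)| = 194.721 km/h.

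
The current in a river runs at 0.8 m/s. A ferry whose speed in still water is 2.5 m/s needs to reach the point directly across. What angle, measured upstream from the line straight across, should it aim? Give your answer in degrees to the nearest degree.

19°

To cancel the current, the upstream component of the ferry's velocity must equal the flow: 2.5 sin θ = 0.8.
sin θ = 0.8 / 2.5 = 0.3200.
θ = arcsin(0.3200) = 18.663°.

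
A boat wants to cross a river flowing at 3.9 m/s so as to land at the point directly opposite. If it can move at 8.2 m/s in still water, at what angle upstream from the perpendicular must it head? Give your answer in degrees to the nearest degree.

28°

To cancel the current, the upstream component of the boat's velocity must equal the flow: 8.2 sin θ = 3.9.
sin θ = 3.9 / 8.2 = 0.4756.
θ = arcsin(0.4756) = 28.399°.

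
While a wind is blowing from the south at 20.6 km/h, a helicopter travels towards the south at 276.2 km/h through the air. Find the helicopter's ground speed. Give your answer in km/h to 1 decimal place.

255.6 km/h

Taking east as x and north as y: velocity relative to the air = (0.000, -276.200) km/h; the air relative to ground = (0.000, 20.600) km/h.
Velocity relative to ground = (0.000, -276.200) + (0.000, 20.600) = (0.000, -255.600) km/h.
Speed = |(0.000, -255.600)| = 255.600 km/h.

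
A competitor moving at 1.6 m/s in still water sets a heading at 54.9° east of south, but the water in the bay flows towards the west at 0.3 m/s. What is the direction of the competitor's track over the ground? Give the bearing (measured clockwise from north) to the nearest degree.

132°

Taking east as x and north as y: velocity relative to the water = (1.309, -0.920) m/s; the water relative to ground = (-0.300, 0.000) m/s.
Velocity relative to ground = (1.309, -0.920) + (-0.300, 0.000) = (1.009, -0.920) m/s.
Bearing = atan2(1.01, -0.92) = 132.36° clockwise from north.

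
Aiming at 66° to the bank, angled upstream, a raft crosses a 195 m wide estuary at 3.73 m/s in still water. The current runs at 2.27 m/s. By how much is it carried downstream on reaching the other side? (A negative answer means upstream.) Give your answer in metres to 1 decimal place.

43.1 m

Perpendicular speed = 3.408 m/s; crossing time = 195 / 3.408 = 57.226 s.
Net downstream speed = 0.753 m/s.
Drift = 0.753 × 57.226 = 43.084 m (downstream).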